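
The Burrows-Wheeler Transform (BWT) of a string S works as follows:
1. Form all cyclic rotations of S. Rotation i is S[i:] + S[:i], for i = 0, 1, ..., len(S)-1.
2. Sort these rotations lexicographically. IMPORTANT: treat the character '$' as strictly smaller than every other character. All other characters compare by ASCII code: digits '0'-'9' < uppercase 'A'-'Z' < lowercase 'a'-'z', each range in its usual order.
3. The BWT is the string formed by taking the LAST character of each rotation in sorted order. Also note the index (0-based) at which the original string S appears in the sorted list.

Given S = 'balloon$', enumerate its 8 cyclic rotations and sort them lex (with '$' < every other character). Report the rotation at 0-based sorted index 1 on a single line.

Answer: alloon$b

Derivation:
All 8 rotations (rotation i = S[i:]+S[:i]):
  rot[0] = balloon$
  rot[1] = alloon$b
  rot[2] = lloon$ba
  rot[3] = loon$bal
  rot[4] = oon$ball
  rot[5] = on$ballo
  rot[6] = n$balloo
  rot[7] = $balloon
Sorted (with $ < everything):
  sorted[0] = $balloon
  sorted[1] = alloon$b
  sorted[2] = balloon$
  sorted[3] = lloon$ba
  sorted[4] = loon$bal
  sorted[5] = n$balloo
  sorted[6] = on$ballo
  sorted[7] = oon$ball
sorted[1] = alloon$b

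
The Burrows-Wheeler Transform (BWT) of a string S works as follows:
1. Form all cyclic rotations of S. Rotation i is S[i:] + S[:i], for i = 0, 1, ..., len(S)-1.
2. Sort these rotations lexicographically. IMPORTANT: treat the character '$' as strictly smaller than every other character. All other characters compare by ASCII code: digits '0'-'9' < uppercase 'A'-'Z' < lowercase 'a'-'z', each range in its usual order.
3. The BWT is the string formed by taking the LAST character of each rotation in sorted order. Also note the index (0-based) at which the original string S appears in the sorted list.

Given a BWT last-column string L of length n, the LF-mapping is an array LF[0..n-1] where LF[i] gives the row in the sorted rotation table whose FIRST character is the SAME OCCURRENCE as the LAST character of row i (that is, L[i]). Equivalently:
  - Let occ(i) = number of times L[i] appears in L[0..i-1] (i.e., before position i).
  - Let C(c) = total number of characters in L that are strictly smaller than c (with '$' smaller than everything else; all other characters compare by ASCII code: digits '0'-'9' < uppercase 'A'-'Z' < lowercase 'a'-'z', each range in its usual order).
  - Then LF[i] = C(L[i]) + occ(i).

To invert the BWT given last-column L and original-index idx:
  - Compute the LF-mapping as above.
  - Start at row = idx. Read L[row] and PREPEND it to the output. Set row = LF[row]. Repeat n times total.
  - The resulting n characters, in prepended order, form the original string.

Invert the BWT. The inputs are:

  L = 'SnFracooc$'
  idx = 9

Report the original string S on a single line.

Answer: raccoonFS$

Derivation:
LF mapping: 2 6 1 9 3 4 7 8 5 0
Walk LF starting at row 9, prepending L[row]:
  step 1: row=9, L[9]='$', prepend. Next row=LF[9]=0
  step 2: row=0, L[0]='S', prepend. Next row=LF[0]=2
  step 3: row=2, L[2]='F', prepend. Next row=LF[2]=1
  step 4: row=1, L[1]='n', prepend. Next row=LF[1]=6
  step 5: row=6, L[6]='o', prepend. Next row=LF[6]=7
  step 6: row=7, L[7]='o', prepend. Next row=LF[7]=8
  step 7: row=8, L[8]='c', prepend. Next row=LF[8]=5
  step 8: row=5, L[5]='c', prepend. Next row=LF[5]=4
  step 9: row=4, L[4]='a', prepend. Next row=LF[4]=3
  step 10: row=3, L[3]='r', prepend. Next row=LF[3]=9
Reversed output: raccoonFS$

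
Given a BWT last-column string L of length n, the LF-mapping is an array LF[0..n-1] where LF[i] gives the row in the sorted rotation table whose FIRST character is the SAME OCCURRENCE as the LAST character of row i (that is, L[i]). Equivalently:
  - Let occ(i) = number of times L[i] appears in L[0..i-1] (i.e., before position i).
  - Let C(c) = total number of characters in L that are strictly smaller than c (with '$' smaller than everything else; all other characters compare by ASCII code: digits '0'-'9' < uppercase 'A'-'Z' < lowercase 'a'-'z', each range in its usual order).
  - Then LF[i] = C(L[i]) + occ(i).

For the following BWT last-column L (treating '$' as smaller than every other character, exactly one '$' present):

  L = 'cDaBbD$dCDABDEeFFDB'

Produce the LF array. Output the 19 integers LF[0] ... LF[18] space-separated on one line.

Answer: 16 6 14 2 15 7 0 17 5 8 1 3 9 11 18 12 13 10 4

Derivation:
Char counts: '$':1, 'A':1, 'B':3, 'C':1, 'D':5, 'E':1, 'F':2, 'a':1, 'b':1, 'c':1, 'd':1, 'e':1
C (first-col start): C('$')=0, C('A')=1, C('B')=2, C('C')=5, C('D')=6, C('E')=11, C('F')=12, C('a')=14, C('b')=15, C('c')=16, C('d')=17, C('e')=18
L[0]='c': occ=0, LF[0]=C('c')+0=16+0=16
L[1]='D': occ=0, LF[1]=C('D')+0=6+0=6
L[2]='a': occ=0, LF[2]=C('a')+0=14+0=14
L[3]='B': occ=0, LF[3]=C('B')+0=2+0=2
L[4]='b': occ=0, LF[4]=C('b')+0=15+0=15
L[5]='D': occ=1, LF[5]=C('D')+1=6+1=7
L[6]='$': occ=0, LF[6]=C('$')+0=0+0=0
L[7]='d': occ=0, LF[7]=C('d')+0=17+0=17
L[8]='C': occ=0, LF[8]=C('C')+0=5+0=5
L[9]='D': occ=2, LF[9]=C('D')+2=6+2=8
L[10]='A': occ=0, LF[10]=C('A')+0=1+0=1
L[11]='B': occ=1, LF[11]=C('B')+1=2+1=3
L[12]='D': occ=3, LF[12]=C('D')+3=6+3=9
L[13]='E': occ=0, LF[13]=C('E')+0=11+0=11
L[14]='e': occ=0, LF[14]=C('e')+0=18+0=18
L[15]='F': occ=0, LF[15]=C('F')+0=12+0=12
L[16]='F': occ=1, LF[16]=C('F')+1=12+1=13
L[17]='D': occ=4, LF[17]=C('D')+4=6+4=10
L[18]='B': occ=2, LF[18]=C('B')+2=2+2=4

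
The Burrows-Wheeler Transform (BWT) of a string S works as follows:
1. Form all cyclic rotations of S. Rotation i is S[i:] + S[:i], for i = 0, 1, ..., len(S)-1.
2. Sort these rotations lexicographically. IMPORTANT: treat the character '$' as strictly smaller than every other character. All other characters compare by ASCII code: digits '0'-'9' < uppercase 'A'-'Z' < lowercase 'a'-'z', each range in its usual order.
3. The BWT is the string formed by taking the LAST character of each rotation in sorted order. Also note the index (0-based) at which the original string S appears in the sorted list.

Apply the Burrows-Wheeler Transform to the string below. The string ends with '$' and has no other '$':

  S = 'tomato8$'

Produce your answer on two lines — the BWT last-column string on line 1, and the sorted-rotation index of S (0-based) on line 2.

Answer: 8omotta$
7

Derivation:
All 8 rotations (rotation i = S[i:]+S[:i]):
  rot[0] = tomato8$
  rot[1] = omato8$t
  rot[2] = mato8$to
  rot[3] = ato8$tom
  rot[4] = to8$toma
  rot[5] = o8$tomat
  rot[6] = 8$tomato
  rot[7] = $tomato8
Sorted (with $ < everything):
  sorted[0] = $tomato8  (last char: '8')
  sorted[1] = 8$tomato  (last char: 'o')
  sorted[2] = ato8$tom  (last char: 'm')
  sorted[3] = mato8$to  (last char: 'o')
  sorted[4] = o8$tomat  (last char: 't')
  sorted[5] = omato8$t  (last char: 't')
  sorted[6] = to8$toma  (last char: 'a')
  sorted[7] = tomato8$  (last char: '$')
Last column: 8omotta$
Original string S is at sorted index 7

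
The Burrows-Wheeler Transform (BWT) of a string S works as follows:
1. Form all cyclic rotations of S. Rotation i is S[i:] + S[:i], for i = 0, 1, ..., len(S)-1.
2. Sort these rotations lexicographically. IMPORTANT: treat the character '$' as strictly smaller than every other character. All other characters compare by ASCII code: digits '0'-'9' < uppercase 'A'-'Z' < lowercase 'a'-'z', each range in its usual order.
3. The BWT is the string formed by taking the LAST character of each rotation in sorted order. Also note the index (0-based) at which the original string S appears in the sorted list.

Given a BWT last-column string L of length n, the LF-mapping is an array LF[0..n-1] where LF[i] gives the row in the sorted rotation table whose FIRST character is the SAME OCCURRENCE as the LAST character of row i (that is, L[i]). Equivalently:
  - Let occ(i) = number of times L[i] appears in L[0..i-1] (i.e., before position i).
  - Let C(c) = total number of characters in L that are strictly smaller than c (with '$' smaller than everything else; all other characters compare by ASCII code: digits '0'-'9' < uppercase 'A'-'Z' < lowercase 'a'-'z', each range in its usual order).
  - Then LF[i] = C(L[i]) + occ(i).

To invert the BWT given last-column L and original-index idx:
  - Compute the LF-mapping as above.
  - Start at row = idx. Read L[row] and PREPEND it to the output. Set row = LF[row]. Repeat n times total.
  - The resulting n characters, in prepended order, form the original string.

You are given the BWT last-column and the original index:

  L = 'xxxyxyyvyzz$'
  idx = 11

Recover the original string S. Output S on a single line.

Answer: zzyyyxvyxxx$

Derivation:
LF mapping: 2 3 4 6 5 7 8 1 9 10 11 0
Walk LF starting at row 11, prepending L[row]:
  step 1: row=11, L[11]='$', prepend. Next row=LF[11]=0
  step 2: row=0, L[0]='x', prepend. Next row=LF[0]=2
  step 3: row=2, L[2]='x', prepend. Next row=LF[2]=4
  step 4: row=4, L[4]='x', prepend. Next row=LF[4]=5
  step 5: row=5, L[5]='y', prepend. Next row=LF[5]=7
  step 6: row=7, L[7]='v', prepend. Next row=LF[7]=1
  step 7: row=1, L[1]='x', prepend. Next row=LF[1]=3
  step 8: row=3, L[3]='y', prepend. Next row=LF[3]=6
  step 9: row=6, L[6]='y', prepend. Next row=LF[6]=8
  step 10: row=8, L[8]='y', prepend. Next row=LF[8]=9
  step 11: row=9, L[9]='z', prepend. Next row=LF[9]=10
  step 12: row=10, L[10]='z', prepend. Next row=LF[10]=11
Reversed output: zzyyyxvyxxx$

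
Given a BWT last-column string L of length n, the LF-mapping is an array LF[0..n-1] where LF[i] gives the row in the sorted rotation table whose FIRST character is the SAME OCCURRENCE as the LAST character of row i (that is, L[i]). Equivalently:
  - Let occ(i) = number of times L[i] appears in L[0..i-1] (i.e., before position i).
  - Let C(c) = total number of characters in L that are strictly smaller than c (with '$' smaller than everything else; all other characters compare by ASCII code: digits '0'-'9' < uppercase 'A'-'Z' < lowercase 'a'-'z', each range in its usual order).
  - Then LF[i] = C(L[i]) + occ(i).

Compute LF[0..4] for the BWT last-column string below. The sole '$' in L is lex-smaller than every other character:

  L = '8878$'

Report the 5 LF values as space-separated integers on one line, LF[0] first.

Answer: 2 3 1 4 0

Derivation:
Char counts: '$':1, '7':1, '8':3
C (first-col start): C('$')=0, C('7')=1, C('8')=2
L[0]='8': occ=0, LF[0]=C('8')+0=2+0=2
L[1]='8': occ=1, LF[1]=C('8')+1=2+1=3
L[2]='7': occ=0, LF[2]=C('7')+0=1+0=1
L[3]='8': occ=2, LF[3]=C('8')+2=2+2=4
L[4]='$': occ=0, LF[4]=C('$')+0=0+0=0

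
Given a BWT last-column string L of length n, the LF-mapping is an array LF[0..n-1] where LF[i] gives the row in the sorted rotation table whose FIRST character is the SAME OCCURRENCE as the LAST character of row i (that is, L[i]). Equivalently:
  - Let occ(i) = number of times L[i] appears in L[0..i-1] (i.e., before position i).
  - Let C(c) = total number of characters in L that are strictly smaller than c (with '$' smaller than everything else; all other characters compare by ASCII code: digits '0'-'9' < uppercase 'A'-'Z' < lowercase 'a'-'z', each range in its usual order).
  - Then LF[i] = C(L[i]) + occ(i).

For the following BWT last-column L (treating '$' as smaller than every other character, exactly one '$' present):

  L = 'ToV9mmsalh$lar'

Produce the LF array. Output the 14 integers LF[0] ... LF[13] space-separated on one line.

Answer: 2 11 3 1 9 10 13 4 7 6 0 8 5 12

Derivation:
Char counts: '$':1, '9':1, 'T':1, 'V':1, 'a':2, 'h':1, 'l':2, 'm':2, 'o':1, 'r':1, 's':1
C (first-col start): C('$')=0, C('9')=1, C('T')=2, C('V')=3, C('a')=4, C('h')=6, C('l')=7, C('m')=9, C('o')=11, C('r')=12, C('s')=13
L[0]='T': occ=0, LF[0]=C('T')+0=2+0=2
L[1]='o': occ=0, LF[1]=C('o')+0=11+0=11
L[2]='V': occ=0, LF[2]=C('V')+0=3+0=3
L[3]='9': occ=0, LF[3]=C('9')+0=1+0=1
L[4]='m': occ=0, LF[4]=C('m')+0=9+0=9
L[5]='m': occ=1, LF[5]=C('m')+1=9+1=10
L[6]='s': occ=0, LF[6]=C('s')+0=13+0=13
L[7]='a': occ=0, LF[7]=C('a')+0=4+0=4
L[8]='l': occ=0, LF[8]=C('l')+0=7+0=7
L[9]='h': occ=0, LF[9]=C('h')+0=6+0=6
L[10]='$': occ=0, LF[10]=C('$')+0=0+0=0
L[11]='l': occ=1, LF[11]=C('l')+1=7+1=8
L[12]='a': occ=1, LF[12]=C('a')+1=4+1=5
L[13]='r': occ=0, LF[13]=C('r')+0=12+0=12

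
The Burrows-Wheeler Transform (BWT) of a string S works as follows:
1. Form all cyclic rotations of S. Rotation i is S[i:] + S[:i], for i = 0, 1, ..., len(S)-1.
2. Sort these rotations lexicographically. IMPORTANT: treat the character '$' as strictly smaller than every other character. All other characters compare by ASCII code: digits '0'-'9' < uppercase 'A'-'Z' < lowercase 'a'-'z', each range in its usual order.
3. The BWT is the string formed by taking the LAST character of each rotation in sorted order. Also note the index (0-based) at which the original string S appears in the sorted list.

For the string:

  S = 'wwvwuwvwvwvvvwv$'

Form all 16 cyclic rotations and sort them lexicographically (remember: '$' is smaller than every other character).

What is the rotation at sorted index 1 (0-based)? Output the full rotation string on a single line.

Answer: uwvwvwvvvwv$wwvw

Derivation:
All 16 rotations (rotation i = S[i:]+S[:i]):
  rot[0] = wwvwuwvwvwvvvwv$
  rot[1] = wvwuwvwvwvvvwv$w
  rot[2] = vwuwvwvwvvvwv$ww
  rot[3] = wuwvwvwvvvwv$wwv
  rot[4] = uwvwvwvvvwv$wwvw
  rot[5] = wvwvwvvvwv$wwvwu
  rot[6] = vwvwvvvwv$wwvwuw
  rot[7] = wvwvvvwv$wwvwuwv
  rot[8] = vwvvvwv$wwvwuwvw
  rot[9] = wvvvwv$wwvwuwvwv
  rot[10] = vvvwv$wwvwuwvwvw
  rot[11] = vvwv$wwvwuwvwvwv
  rot[12] = vwv$wwvwuwvwvwvv
  rot[13] = wv$wwvwuwvwvwvvv
  rot[14] = v$wwvwuwvwvwvvvw
  rot[15] = $wwvwuwvwvwvvvwv
Sorted (with $ < everything):
  sorted[0] = $wwvwuwvwvwvvvwv
  sorted[1] = uwvwvwvvvwv$wwvw
  sorted[2] = v$wwvwuwvwvwvvvw
  sorted[3] = vvvwv$wwvwuwvwvw
  sorted[4] = vvwv$wwvwuwvwvwv
  sorted[5] = vwuwvwvwvvvwv$ww
  sorted[6] = vwv$wwvwuwvwvwvv
  sorted[7] = vwvvvwv$wwvwuwvw
  sorted[8] = vwvwvvvwv$wwvwuw
  sorted[9] = wuwvwvwvvvwv$wwv
  sorted[10] = wv$wwvwuwvwvwvvv
  sorted[11] = wvvvwv$wwvwuwvwv
  sorted[12] = wvwuwvwvwvvvwv$w
  sorted[13] = wvwvvvwv$wwvwuwv
  sorted[14] = wvwvwvvvwv$wwvwu
  sorted[15] = wwvwuwvwvwvvvwv$
sorted[1] = uwvwvwvvvwv$wwvw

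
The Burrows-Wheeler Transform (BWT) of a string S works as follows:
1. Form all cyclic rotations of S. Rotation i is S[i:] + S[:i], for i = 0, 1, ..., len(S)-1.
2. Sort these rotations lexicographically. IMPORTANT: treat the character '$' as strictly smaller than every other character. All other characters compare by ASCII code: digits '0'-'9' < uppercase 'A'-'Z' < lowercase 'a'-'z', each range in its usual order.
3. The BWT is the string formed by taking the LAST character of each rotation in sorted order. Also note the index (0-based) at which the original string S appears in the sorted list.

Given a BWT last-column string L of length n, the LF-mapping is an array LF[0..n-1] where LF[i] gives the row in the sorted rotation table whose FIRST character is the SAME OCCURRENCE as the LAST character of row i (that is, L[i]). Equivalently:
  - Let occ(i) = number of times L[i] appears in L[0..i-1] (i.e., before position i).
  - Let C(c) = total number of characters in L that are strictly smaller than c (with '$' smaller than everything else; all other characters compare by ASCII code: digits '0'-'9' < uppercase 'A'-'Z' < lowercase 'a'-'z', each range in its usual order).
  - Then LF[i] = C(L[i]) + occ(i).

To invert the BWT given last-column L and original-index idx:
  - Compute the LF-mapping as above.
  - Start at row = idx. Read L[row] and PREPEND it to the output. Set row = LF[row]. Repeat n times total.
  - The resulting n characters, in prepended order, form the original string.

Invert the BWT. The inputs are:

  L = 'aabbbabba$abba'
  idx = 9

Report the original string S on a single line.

Answer: babaababbbbaa$

Derivation:
LF mapping: 1 2 7 8 9 3 10 11 4 0 5 12 13 6
Walk LF starting at row 9, prepending L[row]:
  step 1: row=9, L[9]='$', prepend. Next row=LF[9]=0
  step 2: row=0, L[0]='a', prepend. Next row=LF[0]=1
  step 3: row=1, L[1]='a', prepend. Next row=LF[1]=2
  step 4: row=2, L[2]='b', prepend. Next row=LF[2]=7
  step 5: row=7, L[7]='b', prepend. Next row=LF[7]=11
  step 6: row=11, L[11]='b', prepend. Next row=LF[11]=12
  step 7: row=12, L[12]='b', prepend. Next row=LF[12]=13
  step 8: row=13, L[13]='a', prepend. Next row=LF[13]=6
  step 9: row=6, L[6]='b', prepend. Next row=LF[6]=10
  step 10: row=10, L[10]='a', prepend. Next row=LF[10]=5
  step 11: row=5, L[5]='a', prepend. Next row=LF[5]=3
  step 12: row=3, L[3]='b', prepend. Next row=LF[3]=8
  step 13: row=8, L[8]='a', prepend. Next row=LF[8]=4
  step 14: row=4, L[4]='b', prepend. Next row=LF[4]=9
Reversed output: babaababbbbaa$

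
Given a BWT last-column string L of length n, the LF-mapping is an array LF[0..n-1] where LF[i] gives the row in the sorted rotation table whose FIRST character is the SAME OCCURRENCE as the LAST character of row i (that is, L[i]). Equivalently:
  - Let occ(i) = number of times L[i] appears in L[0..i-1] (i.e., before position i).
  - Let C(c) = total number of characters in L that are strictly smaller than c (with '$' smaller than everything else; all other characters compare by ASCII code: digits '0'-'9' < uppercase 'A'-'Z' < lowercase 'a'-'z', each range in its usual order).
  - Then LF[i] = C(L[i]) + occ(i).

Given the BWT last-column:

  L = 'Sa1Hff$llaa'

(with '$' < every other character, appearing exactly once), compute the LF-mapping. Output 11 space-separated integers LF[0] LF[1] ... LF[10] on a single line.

Char counts: '$':1, '1':1, 'H':1, 'S':1, 'a':3, 'f':2, 'l':2
C (first-col start): C('$')=0, C('1')=1, C('H')=2, C('S')=3, C('a')=4, C('f')=7, C('l')=9
L[0]='S': occ=0, LF[0]=C('S')+0=3+0=3
L[1]='a': occ=0, LF[1]=C('a')+0=4+0=4
L[2]='1': occ=0, LF[2]=C('1')+0=1+0=1
L[3]='H': occ=0, LF[3]=C('H')+0=2+0=2
L[4]='f': occ=0, LF[4]=C('f')+0=7+0=7
L[5]='f': occ=1, LF[5]=C('f')+1=7+1=8
L[6]='$': occ=0, LF[6]=C('$')+0=0+0=0
L[7]='l': occ=0, LF[7]=C('l')+0=9+0=9
L[8]='l': occ=1, LF[8]=C('l')+1=9+1=10
L[9]='a': occ=1, LF[9]=C('a')+1=4+1=5
L[10]='a': occ=2, LF[10]=C('a')+2=4+2=6

Answer: 3 4 1 2 7 8 0 9 10 5 6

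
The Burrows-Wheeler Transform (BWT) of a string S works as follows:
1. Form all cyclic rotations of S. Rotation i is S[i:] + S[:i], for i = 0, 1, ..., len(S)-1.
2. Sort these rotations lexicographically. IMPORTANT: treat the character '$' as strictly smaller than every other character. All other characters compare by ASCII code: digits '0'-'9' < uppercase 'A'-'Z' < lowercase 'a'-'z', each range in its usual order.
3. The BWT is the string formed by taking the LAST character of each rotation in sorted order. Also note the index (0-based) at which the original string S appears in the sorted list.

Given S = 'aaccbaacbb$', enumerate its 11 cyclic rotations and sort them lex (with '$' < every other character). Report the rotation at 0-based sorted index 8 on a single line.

All 11 rotations (rotation i = S[i:]+S[:i]):
  rot[0] = aaccbaacbb$
  rot[1] = accbaacbb$a
  rot[2] = ccbaacbb$aa
  rot[3] = cbaacbb$aac
  rot[4] = baacbb$aacc
  rot[5] = aacbb$aaccb
  rot[6] = acbb$aaccba
  rot[7] = cbb$aaccbaa
  rot[8] = bb$aaccbaac
  rot[9] = b$aaccbaacb
  rot[10] = $aaccbaacbb
Sorted (with $ < everything):
  sorted[0] = $aaccbaacbb
  sorted[1] = aacbb$aaccb
  sorted[2] = aaccbaacbb$
  sorted[3] = acbb$aaccba
  sorted[4] = accbaacbb$a
  sorted[5] = b$aaccbaacb
  sorted[6] = baacbb$aacc
  sorted[7] = bb$aaccbaac
  sorted[8] = cbaacbb$aac
  sorted[9] = cbb$aaccbaa
  sorted[10] = ccbaacbb$aa
sorted[8] = cbaacbb$aac

Answer: cbaacbb$aac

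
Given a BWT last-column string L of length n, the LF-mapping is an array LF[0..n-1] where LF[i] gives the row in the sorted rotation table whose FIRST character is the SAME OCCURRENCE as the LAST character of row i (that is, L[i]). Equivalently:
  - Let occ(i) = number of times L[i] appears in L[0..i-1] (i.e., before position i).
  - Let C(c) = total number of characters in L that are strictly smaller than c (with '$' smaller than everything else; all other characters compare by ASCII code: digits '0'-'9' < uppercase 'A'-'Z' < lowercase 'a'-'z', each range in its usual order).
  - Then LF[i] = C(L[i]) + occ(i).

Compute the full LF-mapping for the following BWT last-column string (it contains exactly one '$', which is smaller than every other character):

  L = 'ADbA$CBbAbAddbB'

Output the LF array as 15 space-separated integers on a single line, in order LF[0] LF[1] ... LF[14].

Answer: 1 8 9 2 0 7 5 10 3 11 4 13 14 12 6

Derivation:
Char counts: '$':1, 'A':4, 'B':2, 'C':1, 'D':1, 'b':4, 'd':2
C (first-col start): C('$')=0, C('A')=1, C('B')=5, C('C')=7, C('D')=8, C('b')=9, C('d')=13
L[0]='A': occ=0, LF[0]=C('A')+0=1+0=1
L[1]='D': occ=0, LF[1]=C('D')+0=8+0=8
L[2]='b': occ=0, LF[2]=C('b')+0=9+0=9
L[3]='A': occ=1, LF[3]=C('A')+1=1+1=2
L[4]='$': occ=0, LF[4]=C('$')+0=0+0=0
L[5]='C': occ=0, LF[5]=C('C')+0=7+0=7
L[6]='B': occ=0, LF[6]=C('B')+0=5+0=5
L[7]='b': occ=1, LF[7]=C('b')+1=9+1=10
L[8]='A': occ=2, LF[8]=C('A')+2=1+2=3
L[9]='b': occ=2, LF[9]=C('b')+2=9+2=11
L[10]='A': occ=3, LF[10]=C('A')+3=1+3=4
L[11]='d': occ=0, LF[11]=C('d')+0=13+0=13
L[12]='d': occ=1, LF[12]=C('d')+1=13+1=14
L[13]='b': occ=3, LF[13]=C('b')+3=9+3=12
L[14]='B': occ=1, LF[14]=C('B')+1=5+1=6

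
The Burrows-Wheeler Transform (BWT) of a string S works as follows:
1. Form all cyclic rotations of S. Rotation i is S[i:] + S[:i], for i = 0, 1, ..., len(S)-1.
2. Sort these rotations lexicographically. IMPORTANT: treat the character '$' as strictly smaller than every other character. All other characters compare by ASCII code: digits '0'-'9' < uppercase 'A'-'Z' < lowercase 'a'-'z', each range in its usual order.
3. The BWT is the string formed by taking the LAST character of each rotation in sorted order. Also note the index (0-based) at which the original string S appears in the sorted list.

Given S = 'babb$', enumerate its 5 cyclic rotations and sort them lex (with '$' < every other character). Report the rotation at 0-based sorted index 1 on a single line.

Answer: abb$b

Derivation:
All 5 rotations (rotation i = S[i:]+S[:i]):
  rot[0] = babb$
  rot[1] = abb$b
  rot[2] = bb$ba
  rot[3] = b$bab
  rot[4] = $babb
Sorted (with $ < everything):
  sorted[0] = $babb
  sorted[1] = abb$b
  sorted[2] = b$bab
  sorted[3] = babb$
  sorted[4] = bb$ba
sorted[1] = abb$b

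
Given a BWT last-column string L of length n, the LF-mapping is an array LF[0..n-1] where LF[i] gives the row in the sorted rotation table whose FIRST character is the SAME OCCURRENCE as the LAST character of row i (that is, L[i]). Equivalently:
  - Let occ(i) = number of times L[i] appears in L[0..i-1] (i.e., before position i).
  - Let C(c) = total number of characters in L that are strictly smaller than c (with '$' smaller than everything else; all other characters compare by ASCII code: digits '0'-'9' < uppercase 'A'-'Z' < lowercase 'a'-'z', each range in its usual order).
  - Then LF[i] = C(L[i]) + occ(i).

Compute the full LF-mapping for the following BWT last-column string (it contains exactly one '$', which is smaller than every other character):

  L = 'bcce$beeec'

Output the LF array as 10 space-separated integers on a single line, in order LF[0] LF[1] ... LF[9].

Answer: 1 3 4 6 0 2 7 8 9 5

Derivation:
Char counts: '$':1, 'b':2, 'c':3, 'e':4
C (first-col start): C('$')=0, C('b')=1, C('c')=3, C('e')=6
L[0]='b': occ=0, LF[0]=C('b')+0=1+0=1
L[1]='c': occ=0, LF[1]=C('c')+0=3+0=3
L[2]='c': occ=1, LF[2]=C('c')+1=3+1=4
L[3]='e': occ=0, LF[3]=C('e')+0=6+0=6
L[4]='$': occ=0, LF[4]=C('$')+0=0+0=0
L[5]='b': occ=1, LF[5]=C('b')+1=1+1=2
L[6]='e': occ=1, LF[6]=C('e')+1=6+1=7
L[7]='e': occ=2, LF[7]=C('e')+2=6+2=8
L[8]='e': occ=3, LF[8]=C('e')+3=6+3=9
L[9]='c': occ=2, LF[9]=C('c')+2=3+2=5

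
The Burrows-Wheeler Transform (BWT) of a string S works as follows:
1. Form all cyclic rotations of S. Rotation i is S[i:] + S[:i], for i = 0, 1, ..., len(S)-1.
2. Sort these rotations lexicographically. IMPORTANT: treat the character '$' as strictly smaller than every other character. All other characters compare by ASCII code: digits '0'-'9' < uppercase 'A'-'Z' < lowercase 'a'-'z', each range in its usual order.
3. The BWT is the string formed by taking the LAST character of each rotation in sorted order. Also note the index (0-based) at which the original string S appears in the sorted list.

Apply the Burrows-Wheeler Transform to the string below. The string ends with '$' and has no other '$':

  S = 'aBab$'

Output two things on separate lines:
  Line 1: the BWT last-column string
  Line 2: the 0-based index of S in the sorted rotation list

All 5 rotations (rotation i = S[i:]+S[:i]):
  rot[0] = aBab$
  rot[1] = Bab$a
  rot[2] = ab$aB
  rot[3] = b$aBa
  rot[4] = $aBab
Sorted (with $ < everything):
  sorted[0] = $aBab  (last char: 'b')
  sorted[1] = Bab$a  (last char: 'a')
  sorted[2] = aBab$  (last char: '$')
  sorted[3] = ab$aB  (last char: 'B')
  sorted[4] = b$aBa  (last char: 'a')
Last column: ba$Ba
Original string S is at sorted index 2

Answer: ba$Ba
2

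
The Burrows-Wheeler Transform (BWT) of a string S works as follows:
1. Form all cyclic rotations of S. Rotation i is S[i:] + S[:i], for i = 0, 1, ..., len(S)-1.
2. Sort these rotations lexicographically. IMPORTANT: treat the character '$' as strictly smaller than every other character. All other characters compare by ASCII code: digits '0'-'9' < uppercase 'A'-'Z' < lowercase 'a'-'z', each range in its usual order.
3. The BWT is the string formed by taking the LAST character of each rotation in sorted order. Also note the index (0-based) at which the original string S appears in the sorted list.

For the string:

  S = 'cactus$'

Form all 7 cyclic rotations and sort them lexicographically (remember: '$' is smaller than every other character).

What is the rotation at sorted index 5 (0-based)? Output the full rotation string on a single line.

Answer: tus$cac

Derivation:
All 7 rotations (rotation i = S[i:]+S[:i]):
  rot[0] = cactus$
  rot[1] = actus$c
  rot[2] = ctus$ca
  rot[3] = tus$cac
  rot[4] = us$cact
  rot[5] = s$cactu
  rot[6] = $cactus
Sorted (with $ < everything):
  sorted[0] = $cactus
  sorted[1] = actus$c
  sorted[2] = cactus$
  sorted[3] = ctus$ca
  sorted[4] = s$cactu
  sorted[5] = tus$cac
  sorted[6] = us$cact
sorted[5] = tus$cac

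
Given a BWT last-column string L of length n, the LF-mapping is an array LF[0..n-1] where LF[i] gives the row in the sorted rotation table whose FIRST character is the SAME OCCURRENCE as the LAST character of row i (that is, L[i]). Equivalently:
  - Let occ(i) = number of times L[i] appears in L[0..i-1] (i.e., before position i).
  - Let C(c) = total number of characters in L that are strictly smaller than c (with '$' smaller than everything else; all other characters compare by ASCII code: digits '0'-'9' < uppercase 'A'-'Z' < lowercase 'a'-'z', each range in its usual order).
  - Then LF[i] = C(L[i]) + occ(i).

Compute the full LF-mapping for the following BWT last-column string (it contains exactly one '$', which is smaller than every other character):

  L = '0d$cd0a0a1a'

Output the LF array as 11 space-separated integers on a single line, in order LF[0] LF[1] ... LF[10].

Answer: 1 9 0 8 10 2 5 3 6 4 7

Derivation:
Char counts: '$':1, '0':3, '1':1, 'a':3, 'c':1, 'd':2
C (first-col start): C('$')=0, C('0')=1, C('1')=4, C('a')=5, C('c')=8, C('d')=9
L[0]='0': occ=0, LF[0]=C('0')+0=1+0=1
L[1]='d': occ=0, LF[1]=C('d')+0=9+0=9
L[2]='$': occ=0, LF[2]=C('$')+0=0+0=0
L[3]='c': occ=0, LF[3]=C('c')+0=8+0=8
L[4]='d': occ=1, LF[4]=C('d')+1=9+1=10
L[5]='0': occ=1, LF[5]=C('0')+1=1+1=2
L[6]='a': occ=0, LF[6]=C('a')+0=5+0=5
L[7]='0': occ=2, LF[7]=C('0')+2=1+2=3
L[8]='a': occ=1, LF[8]=C('a')+1=5+1=6
L[9]='1': occ=0, LF[9]=C('1')+0=4+0=4
L[10]='a': occ=2, LF[10]=C('a')+2=5+2=7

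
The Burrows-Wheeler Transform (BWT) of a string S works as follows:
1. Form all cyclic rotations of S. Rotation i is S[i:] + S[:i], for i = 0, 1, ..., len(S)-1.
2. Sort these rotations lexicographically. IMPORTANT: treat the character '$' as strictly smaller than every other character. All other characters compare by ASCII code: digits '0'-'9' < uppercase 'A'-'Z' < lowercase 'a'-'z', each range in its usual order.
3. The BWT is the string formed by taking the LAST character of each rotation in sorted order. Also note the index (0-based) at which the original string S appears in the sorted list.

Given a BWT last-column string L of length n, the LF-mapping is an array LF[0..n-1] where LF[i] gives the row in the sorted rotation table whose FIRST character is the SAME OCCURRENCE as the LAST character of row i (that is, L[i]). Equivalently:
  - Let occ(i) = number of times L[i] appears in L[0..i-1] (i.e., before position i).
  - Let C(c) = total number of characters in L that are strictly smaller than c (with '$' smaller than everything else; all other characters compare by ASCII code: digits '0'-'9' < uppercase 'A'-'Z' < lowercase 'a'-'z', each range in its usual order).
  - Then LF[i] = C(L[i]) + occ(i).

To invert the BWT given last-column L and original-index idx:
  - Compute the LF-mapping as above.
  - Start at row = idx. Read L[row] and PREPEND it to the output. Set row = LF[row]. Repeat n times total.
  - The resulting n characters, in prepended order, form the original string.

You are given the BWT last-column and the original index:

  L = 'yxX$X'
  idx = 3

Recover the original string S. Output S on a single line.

LF mapping: 4 3 1 0 2
Walk LF starting at row 3, prepending L[row]:
  step 1: row=3, L[3]='$', prepend. Next row=LF[3]=0
  step 2: row=0, L[0]='y', prepend. Next row=LF[0]=4
  step 3: row=4, L[4]='X', prepend. Next row=LF[4]=2
  step 4: row=2, L[2]='X', prepend. Next row=LF[2]=1
  step 5: row=1, L[1]='x', prepend. Next row=LF[1]=3
Reversed output: xXXy$

Answer: xXXy$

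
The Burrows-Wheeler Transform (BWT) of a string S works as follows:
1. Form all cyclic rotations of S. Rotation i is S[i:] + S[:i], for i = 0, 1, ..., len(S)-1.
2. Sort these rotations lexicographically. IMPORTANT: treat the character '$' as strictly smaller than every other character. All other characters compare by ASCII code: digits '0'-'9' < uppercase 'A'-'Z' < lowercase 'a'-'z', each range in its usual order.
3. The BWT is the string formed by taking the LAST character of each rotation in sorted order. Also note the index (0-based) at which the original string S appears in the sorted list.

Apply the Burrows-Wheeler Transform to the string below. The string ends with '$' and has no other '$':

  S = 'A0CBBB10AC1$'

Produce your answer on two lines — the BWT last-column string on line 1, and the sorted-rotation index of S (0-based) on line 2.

Answer: 11ACB$0BBCA0
5

Derivation:
All 12 rotations (rotation i = S[i:]+S[:i]):
  rot[0] = A0CBBB10AC1$
  rot[1] = 0CBBB10AC1$A
  rot[2] = CBBB10AC1$A0
  rot[3] = BBB10AC1$A0C
  rot[4] = BB10AC1$A0CB
  rot[5] = B10AC1$A0CBB
  rot[6] = 10AC1$A0CBBB
  rot[7] = 0AC1$A0CBBB1
  rot[8] = AC1$A0CBBB10
  rot[9] = C1$A0CBBB10A
  rot[10] = 1$A0CBBB10AC
  rot[11] = $A0CBBB10AC1
Sorted (with $ < everything):
  sorted[0] = $A0CBBB10AC1  (last char: '1')
  sorted[1] = 0AC1$A0CBBB1  (last char: '1')
  sorted[2] = 0CBBB10AC1$A  (last char: 'A')
  sorted[3] = 1$A0CBBB10AC  (last char: 'C')
  sorted[4] = 10AC1$A0CBBB  (last char: 'B')
  sorted[5] = A0CBBB10AC1$  (last char: '$')
  sorted[6] = AC1$A0CBBB10  (last char: '0')
  sorted[7] = B10AC1$A0CBB  (last char: 'B')
  sorted[8] = BB10AC1$A0CB  (last char: 'B')
  sorted[9] = BBB10AC1$A0C  (last char: 'C')
  sorted[10] = C1$A0CBBB10A  (last char: 'A')
  sorted[11] = CBBB10AC1$A0  (last char: '0')
Last column: 11ACB$0BBCA0
Original string S is at sorted index 5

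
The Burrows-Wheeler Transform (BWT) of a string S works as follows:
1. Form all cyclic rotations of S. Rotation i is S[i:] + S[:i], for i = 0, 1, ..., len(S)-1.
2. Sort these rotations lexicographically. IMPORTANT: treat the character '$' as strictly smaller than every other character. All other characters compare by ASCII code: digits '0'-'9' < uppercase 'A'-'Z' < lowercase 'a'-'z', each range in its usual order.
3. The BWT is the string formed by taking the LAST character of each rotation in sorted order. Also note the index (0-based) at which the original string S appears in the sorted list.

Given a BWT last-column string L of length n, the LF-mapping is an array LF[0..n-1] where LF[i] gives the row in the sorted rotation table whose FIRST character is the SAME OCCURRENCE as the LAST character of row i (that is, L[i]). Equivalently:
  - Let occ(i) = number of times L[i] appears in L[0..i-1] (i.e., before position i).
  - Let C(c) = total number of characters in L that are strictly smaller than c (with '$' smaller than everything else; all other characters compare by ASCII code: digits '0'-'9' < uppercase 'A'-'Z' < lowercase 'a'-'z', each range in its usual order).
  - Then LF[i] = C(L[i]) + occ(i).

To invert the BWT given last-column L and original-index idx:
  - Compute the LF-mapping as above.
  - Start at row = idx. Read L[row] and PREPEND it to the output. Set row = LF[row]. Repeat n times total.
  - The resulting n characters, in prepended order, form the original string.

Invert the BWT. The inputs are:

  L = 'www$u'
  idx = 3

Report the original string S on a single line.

Answer: wuww$

Derivation:
LF mapping: 2 3 4 0 1
Walk LF starting at row 3, prepending L[row]:
  step 1: row=3, L[3]='$', prepend. Next row=LF[3]=0
  step 2: row=0, L[0]='w', prepend. Next row=LF[0]=2
  step 3: row=2, L[2]='w', prepend. Next row=LF[2]=4
  step 4: row=4, L[4]='u', prepend. Next row=LF[4]=1
  step 5: row=1, L[1]='w', prepend. Next row=LF[1]=3
Reversed output: wuww$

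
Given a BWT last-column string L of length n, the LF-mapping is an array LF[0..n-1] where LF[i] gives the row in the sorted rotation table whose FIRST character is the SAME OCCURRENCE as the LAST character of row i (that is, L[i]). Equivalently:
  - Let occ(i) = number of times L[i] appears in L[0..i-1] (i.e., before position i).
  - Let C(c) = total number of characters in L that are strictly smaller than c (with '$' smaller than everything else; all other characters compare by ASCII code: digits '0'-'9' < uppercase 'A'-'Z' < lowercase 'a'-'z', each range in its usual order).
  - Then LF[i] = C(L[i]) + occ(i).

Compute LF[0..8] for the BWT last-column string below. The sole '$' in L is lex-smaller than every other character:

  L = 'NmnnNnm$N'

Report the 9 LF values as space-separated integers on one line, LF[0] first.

Char counts: '$':1, 'N':3, 'm':2, 'n':3
C (first-col start): C('$')=0, C('N')=1, C('m')=4, C('n')=6
L[0]='N': occ=0, LF[0]=C('N')+0=1+0=1
L[1]='m': occ=0, LF[1]=C('m')+0=4+0=4
L[2]='n': occ=0, LF[2]=C('n')+0=6+0=6
L[3]='n': occ=1, LF[3]=C('n')+1=6+1=7
L[4]='N': occ=1, LF[4]=C('N')+1=1+1=2
L[5]='n': occ=2, LF[5]=C('n')+2=6+2=8
L[6]='m': occ=1, LF[6]=C('m')+1=4+1=5
L[7]='$': occ=0, LF[7]=C('$')+0=0+0=0
L[8]='N': occ=2, LF[8]=C('N')+2=1+2=3

Answer: 1 4 6 7 2 8 5 0 3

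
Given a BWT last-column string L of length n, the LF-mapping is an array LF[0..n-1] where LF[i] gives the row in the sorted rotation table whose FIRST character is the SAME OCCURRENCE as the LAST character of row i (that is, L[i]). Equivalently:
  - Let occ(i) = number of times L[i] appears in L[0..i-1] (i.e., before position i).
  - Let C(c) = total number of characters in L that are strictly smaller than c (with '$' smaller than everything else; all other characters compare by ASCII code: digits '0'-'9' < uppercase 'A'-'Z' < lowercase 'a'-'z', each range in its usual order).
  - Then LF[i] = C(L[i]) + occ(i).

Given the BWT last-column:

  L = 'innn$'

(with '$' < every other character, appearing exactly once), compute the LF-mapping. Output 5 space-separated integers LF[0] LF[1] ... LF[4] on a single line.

Answer: 1 2 3 4 0

Derivation:
Char counts: '$':1, 'i':1, 'n':3
C (first-col start): C('$')=0, C('i')=1, C('n')=2
L[0]='i': occ=0, LF[0]=C('i')+0=1+0=1
L[1]='n': occ=0, LF[1]=C('n')+0=2+0=2
L[2]='n': occ=1, LF[2]=C('n')+1=2+1=3
L[3]='n': occ=2, LF[3]=C('n')+2=2+2=4
L[4]='$': occ=0, LF[4]=C('$')+0=0+0=0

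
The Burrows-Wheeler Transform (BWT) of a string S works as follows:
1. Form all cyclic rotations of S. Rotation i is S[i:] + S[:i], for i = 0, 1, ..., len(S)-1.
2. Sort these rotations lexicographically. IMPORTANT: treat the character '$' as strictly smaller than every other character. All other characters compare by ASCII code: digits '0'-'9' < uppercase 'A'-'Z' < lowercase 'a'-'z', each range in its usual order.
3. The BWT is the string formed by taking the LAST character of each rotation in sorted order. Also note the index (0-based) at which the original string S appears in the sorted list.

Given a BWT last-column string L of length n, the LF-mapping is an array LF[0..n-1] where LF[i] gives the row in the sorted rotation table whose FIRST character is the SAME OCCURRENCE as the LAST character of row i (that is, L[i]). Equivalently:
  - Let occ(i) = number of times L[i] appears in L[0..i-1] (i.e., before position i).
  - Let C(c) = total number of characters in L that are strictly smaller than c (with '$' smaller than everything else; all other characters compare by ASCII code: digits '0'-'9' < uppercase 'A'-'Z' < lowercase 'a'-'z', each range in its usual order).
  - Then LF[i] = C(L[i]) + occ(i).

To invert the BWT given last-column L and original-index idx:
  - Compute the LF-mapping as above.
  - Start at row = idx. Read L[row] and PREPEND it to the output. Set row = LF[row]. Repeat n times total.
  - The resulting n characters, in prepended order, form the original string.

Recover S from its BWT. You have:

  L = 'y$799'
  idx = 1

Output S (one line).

LF mapping: 4 0 1 2 3
Walk LF starting at row 1, prepending L[row]:
  step 1: row=1, L[1]='$', prepend. Next row=LF[1]=0
  step 2: row=0, L[0]='y', prepend. Next row=LF[0]=4
  step 3: row=4, L[4]='9', prepend. Next row=LF[4]=3
  step 4: row=3, L[3]='9', prepend. Next row=LF[3]=2
  step 5: row=2, L[2]='7', prepend. Next row=LF[2]=1
Reversed output: 799y$

Answer: 799y$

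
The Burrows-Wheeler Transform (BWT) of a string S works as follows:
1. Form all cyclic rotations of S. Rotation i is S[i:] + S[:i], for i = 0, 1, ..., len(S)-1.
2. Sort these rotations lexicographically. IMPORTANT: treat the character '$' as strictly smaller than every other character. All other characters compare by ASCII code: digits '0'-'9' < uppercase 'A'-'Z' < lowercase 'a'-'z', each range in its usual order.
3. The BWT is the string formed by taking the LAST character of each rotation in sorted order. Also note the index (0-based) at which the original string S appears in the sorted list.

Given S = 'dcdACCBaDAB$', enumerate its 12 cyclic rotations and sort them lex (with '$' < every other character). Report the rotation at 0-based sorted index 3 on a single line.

Answer: B$dcdACCBaDA

Derivation:
All 12 rotations (rotation i = S[i:]+S[:i]):
  rot[0] = dcdACCBaDAB$
  rot[1] = cdACCBaDAB$d
  rot[2] = dACCBaDAB$dc
  rot[3] = ACCBaDAB$dcd
  rot[4] = CCBaDAB$dcdA
  rot[5] = CBaDAB$dcdAC
  rot[6] = BaDAB$dcdACC
  rot[7] = aDAB$dcdACCB
  rot[8] = DAB$dcdACCBa
  rot[9] = AB$dcdACCBaD
  rot[10] = B$dcdACCBaDA
  rot[11] = $dcdACCBaDAB
Sorted (with $ < everything):
  sorted[0] = $dcdACCBaDAB
  sorted[1] = AB$dcdACCBaD
  sorted[2] = ACCBaDAB$dcd
  sorted[3] = B$dcdACCBaDA
  sorted[4] = BaDAB$dcdACC
  sorted[5] = CBaDAB$dcdAC
  sorted[6] = CCBaDAB$dcdA
  sorted[7] = DAB$dcdACCBa
  sorted[8] = aDAB$dcdACCB
  sorted[9] = cdACCBaDAB$d
  sorted[10] = dACCBaDAB$dc
  sorted[11] = dcdACCBaDAB$
sorted[3] = B$dcdACCBaDA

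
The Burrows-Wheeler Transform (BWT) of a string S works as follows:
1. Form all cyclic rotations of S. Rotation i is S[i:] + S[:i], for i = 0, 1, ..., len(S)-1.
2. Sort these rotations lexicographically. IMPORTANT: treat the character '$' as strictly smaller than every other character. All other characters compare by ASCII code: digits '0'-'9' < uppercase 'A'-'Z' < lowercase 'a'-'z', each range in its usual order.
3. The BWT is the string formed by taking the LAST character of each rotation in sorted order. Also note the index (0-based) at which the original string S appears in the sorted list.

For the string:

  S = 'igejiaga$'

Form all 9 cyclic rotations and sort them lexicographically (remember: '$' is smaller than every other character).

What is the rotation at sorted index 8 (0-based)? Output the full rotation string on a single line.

Answer: jiaga$ige

Derivation:
All 9 rotations (rotation i = S[i:]+S[:i]):
  rot[0] = igejiaga$
  rot[1] = gejiaga$i
  rot[2] = ejiaga$ig
  rot[3] = jiaga$ige
  rot[4] = iaga$igej
  rot[5] = aga$igeji
  rot[6] = ga$igejia
  rot[7] = a$igejiag
  rot[8] = $igejiaga
Sorted (with $ < everything):
  sorted[0] = $igejiaga
  sorted[1] = a$igejiag
  sorted[2] = aga$igeji
  sorted[3] = ejiaga$ig
  sorted[4] = ga$igejia
  sorted[5] = gejiaga$i
  sorted[6] = iaga$igej
  sorted[7] = igejiaga$
  sorted[8] = jiaga$ige
sorted[8] = jiaga$ige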